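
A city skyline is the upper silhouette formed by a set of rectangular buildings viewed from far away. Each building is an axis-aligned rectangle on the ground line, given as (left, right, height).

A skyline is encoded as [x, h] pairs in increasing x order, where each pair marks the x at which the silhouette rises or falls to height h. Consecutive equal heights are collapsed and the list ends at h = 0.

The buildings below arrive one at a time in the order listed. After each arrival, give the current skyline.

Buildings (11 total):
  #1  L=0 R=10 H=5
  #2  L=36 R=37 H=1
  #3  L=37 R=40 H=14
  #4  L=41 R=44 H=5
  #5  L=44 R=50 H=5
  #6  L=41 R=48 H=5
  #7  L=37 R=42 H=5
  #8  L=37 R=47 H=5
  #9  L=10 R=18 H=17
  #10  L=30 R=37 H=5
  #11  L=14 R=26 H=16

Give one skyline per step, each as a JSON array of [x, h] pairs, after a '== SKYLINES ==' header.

== SKYLINES ==
[[0,5],[10,0]]
[[0,5],[10,0],[36,1],[37,0]]
[[0,5],[10,0],[36,1],[37,14],[40,0]]
[[0,5],[10,0],[36,1],[37,14],[40,0],[41,5],[44,0]]
[[0,5],[10,0],[36,1],[37,14],[40,0],[41,5],[50,0]]
[[0,5],[10,0],[36,1],[37,14],[40,0],[41,5],[50,0]]
[[0,5],[10,0],[36,1],[37,14],[40,5],[50,0]]
[[0,5],[10,0],[36,1],[37,14],[40,5],[50,0]]
[[0,5],[10,17],[18,0],[36,1],[37,14],[40,5],[50,0]]
[[0,5],[10,17],[18,0],[30,5],[37,14],[40,5],[50,0]]
[[0,5],[10,17],[18,16],[26,0],[30,5],[37,14],[40,5],[50,0]]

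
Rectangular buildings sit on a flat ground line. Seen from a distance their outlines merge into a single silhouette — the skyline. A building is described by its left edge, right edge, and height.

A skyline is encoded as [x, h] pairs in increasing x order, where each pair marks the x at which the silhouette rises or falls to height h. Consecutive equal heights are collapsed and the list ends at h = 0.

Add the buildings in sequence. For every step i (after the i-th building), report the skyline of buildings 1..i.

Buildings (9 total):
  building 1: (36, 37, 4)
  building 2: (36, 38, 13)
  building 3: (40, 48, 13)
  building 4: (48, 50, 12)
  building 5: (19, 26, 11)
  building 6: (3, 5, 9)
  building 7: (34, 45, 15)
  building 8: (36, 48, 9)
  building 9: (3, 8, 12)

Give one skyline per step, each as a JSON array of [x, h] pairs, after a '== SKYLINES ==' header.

== SKYLINES ==
[[36,4],[37,0]]
[[36,13],[38,0]]
[[36,13],[38,0],[40,13],[48,0]]
[[36,13],[38,0],[40,13],[48,12],[50,0]]
[[19,11],[26,0],[36,13],[38,0],[40,13],[48,12],[50,0]]
[[3,9],[5,0],[19,11],[26,0],[36,13],[38,0],[40,13],[48,12],[50,0]]
[[3,9],[5,0],[19,11],[26,0],[34,15],[45,13],[48,12],[50,0]]
[[3,9],[5,0],[19,11],[26,0],[34,15],[45,13],[48,12],[50,0]]
[[3,12],[8,0],[19,11],[26,0],[34,15],[45,13],[48,12],[50,0]]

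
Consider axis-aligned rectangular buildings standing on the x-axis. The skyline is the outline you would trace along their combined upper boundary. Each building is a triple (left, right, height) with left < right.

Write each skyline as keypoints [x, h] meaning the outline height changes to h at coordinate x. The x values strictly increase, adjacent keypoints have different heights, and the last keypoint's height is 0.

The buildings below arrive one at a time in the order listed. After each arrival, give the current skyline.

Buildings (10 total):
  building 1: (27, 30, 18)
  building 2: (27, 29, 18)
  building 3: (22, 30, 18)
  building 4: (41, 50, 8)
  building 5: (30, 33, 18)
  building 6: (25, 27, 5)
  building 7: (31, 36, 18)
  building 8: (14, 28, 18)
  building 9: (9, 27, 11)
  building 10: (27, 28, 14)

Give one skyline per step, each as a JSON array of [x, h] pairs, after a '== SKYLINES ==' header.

== SKYLINES ==
[[27,18],[30,0]]
[[27,18],[30,0]]
[[22,18],[30,0]]
[[22,18],[30,0],[41,8],[50,0]]
[[22,18],[33,0],[41,8],[50,0]]
[[22,18],[33,0],[41,8],[50,0]]
[[22,18],[36,0],[41,8],[50,0]]
[[14,18],[36,0],[41,8],[50,0]]
[[9,11],[14,18],[36,0],[41,8],[50,0]]
[[9,11],[14,18],[36,0],[41,8],[50,0]]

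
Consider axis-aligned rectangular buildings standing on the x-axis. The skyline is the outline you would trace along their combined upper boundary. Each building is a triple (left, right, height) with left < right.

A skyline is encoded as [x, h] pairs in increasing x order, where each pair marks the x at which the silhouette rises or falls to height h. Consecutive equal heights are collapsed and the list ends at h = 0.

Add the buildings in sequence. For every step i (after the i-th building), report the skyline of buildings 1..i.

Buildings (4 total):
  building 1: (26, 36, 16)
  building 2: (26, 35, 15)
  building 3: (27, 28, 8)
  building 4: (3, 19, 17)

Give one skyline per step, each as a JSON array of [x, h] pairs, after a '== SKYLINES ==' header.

== SKYLINES ==
[[26,16],[36,0]]
[[26,16],[36,0]]
[[26,16],[36,0]]
[[3,17],[19,0],[26,16],[36,0]]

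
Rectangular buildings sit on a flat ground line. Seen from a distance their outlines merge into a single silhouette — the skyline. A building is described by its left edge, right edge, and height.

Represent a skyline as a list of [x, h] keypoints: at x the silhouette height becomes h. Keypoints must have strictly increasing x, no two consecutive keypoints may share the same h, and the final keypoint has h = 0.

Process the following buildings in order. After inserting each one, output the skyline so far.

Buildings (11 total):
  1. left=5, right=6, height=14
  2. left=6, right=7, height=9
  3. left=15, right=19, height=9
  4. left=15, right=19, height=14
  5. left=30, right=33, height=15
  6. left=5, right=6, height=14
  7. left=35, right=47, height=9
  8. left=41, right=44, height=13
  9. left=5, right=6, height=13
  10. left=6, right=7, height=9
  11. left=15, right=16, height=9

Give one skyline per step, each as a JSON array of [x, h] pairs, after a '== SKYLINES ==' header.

== SKYLINES ==
[[5,14],[6,0]]
[[5,14],[6,9],[7,0]]
[[5,14],[6,9],[7,0],[15,9],[19,0]]
[[5,14],[6,9],[7,0],[15,14],[19,0]]
[[5,14],[6,9],[7,0],[15,14],[19,0],[30,15],[33,0]]
[[5,14],[6,9],[7,0],[15,14],[19,0],[30,15],[33,0]]
[[5,14],[6,9],[7,0],[15,14],[19,0],[30,15],[33,0],[35,9],[47,0]]
[[5,14],[6,9],[7,0],[15,14],[19,0],[30,15],[33,0],[35,9],[41,13],[44,9],[47,0]]
[[5,14],[6,9],[7,0],[15,14],[19,0],[30,15],[33,0],[35,9],[41,13],[44,9],[47,0]]
[[5,14],[6,9],[7,0],[15,14],[19,0],[30,15],[33,0],[35,9],[41,13],[44,9],[47,0]]
[[5,14],[6,9],[7,0],[15,14],[19,0],[30,15],[33,0],[35,9],[41,13],[44,9],[47,0]]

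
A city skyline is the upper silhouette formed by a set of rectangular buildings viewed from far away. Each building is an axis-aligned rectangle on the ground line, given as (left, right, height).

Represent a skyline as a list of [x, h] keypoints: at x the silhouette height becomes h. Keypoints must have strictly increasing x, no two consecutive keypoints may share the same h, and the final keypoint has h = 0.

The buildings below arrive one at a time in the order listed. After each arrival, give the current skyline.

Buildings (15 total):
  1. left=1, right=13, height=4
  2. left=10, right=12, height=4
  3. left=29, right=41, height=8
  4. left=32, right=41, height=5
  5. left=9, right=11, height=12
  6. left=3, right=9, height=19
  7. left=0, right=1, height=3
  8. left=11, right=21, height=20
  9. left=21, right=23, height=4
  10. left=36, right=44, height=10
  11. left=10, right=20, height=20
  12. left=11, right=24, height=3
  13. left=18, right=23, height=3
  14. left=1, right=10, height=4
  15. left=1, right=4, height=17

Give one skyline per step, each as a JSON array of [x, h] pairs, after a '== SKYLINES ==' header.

== SKYLINES ==
[[1,4],[13,0]]
[[1,4],[13,0]]
[[1,4],[13,0],[29,8],[41,0]]
[[1,4],[13,0],[29,8],[41,0]]
[[1,4],[9,12],[11,4],[13,0],[29,8],[41,0]]
[[1,4],[3,19],[9,12],[11,4],[13,0],[29,8],[41,0]]
[[0,3],[1,4],[3,19],[9,12],[11,4],[13,0],[29,8],[41,0]]
[[0,3],[1,4],[3,19],[9,12],[11,20],[21,0],[29,8],[41,0]]
[[0,3],[1,4],[3,19],[9,12],[11,20],[21,4],[23,0],[29,8],[41,0]]
[[0,3],[1,4],[3,19],[9,12],[11,20],[21,4],[23,0],[29,8],[36,10],[44,0]]
[[0,3],[1,4],[3,19],[9,12],[10,20],[21,4],[23,0],[29,8],[36,10],[44,0]]
[[0,3],[1,4],[3,19],[9,12],[10,20],[21,4],[23,3],[24,0],[29,8],[36,10],[44,0]]
[[0,3],[1,4],[3,19],[9,12],[10,20],[21,4],[23,3],[24,0],[29,8],[36,10],[44,0]]
[[0,3],[1,4],[3,19],[9,12],[10,20],[21,4],[23,3],[24,0],[29,8],[36,10],[44,0]]
[[0,3],[1,17],[3,19],[9,12],[10,20],[21,4],[23,3],[24,0],[29,8],[36,10],[44,0]]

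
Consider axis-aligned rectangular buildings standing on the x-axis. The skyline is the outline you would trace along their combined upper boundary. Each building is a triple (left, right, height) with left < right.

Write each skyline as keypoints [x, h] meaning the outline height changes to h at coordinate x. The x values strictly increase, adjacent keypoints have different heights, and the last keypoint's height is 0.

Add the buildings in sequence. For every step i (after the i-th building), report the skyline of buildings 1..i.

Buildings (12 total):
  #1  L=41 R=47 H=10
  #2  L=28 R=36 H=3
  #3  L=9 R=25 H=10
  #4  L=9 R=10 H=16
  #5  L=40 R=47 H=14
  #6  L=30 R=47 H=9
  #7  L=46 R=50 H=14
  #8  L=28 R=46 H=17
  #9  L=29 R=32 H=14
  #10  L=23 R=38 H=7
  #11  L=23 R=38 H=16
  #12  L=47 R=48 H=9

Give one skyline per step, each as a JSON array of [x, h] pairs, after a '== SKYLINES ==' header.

== SKYLINES ==
[[41,10],[47,0]]
[[28,3],[36,0],[41,10],[47,0]]
[[9,10],[25,0],[28,3],[36,0],[41,10],[47,0]]
[[9,16],[10,10],[25,0],[28,3],[36,0],[41,10],[47,0]]
[[9,16],[10,10],[25,0],[28,3],[36,0],[40,14],[47,0]]
[[9,16],[10,10],[25,0],[28,3],[30,9],[40,14],[47,0]]
[[9,16],[10,10],[25,0],[28,3],[30,9],[40,14],[50,0]]
[[9,16],[10,10],[25,0],[28,17],[46,14],[50,0]]
[[9,16],[10,10],[25,0],[28,17],[46,14],[50,0]]
[[9,16],[10,10],[25,7],[28,17],[46,14],[50,0]]
[[9,16],[10,10],[23,16],[28,17],[46,14],[50,0]]
[[9,16],[10,10],[23,16],[28,17],[46,14],[50,0]]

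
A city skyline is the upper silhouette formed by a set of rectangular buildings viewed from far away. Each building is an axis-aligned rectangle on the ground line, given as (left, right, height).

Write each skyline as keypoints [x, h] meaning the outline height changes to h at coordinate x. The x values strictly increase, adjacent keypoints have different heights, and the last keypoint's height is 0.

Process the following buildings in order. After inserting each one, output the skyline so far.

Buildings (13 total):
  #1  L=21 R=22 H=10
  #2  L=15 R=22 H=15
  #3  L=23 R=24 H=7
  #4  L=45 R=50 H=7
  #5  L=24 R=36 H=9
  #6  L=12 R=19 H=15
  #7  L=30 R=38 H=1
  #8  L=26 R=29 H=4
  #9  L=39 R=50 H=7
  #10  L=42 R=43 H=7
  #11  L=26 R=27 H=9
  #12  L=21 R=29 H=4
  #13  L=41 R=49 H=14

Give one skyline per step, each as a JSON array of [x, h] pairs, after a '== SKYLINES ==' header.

== SKYLINES ==
[[21,10],[22,0]]
[[15,15],[22,0]]
[[15,15],[22,0],[23,7],[24,0]]
[[15,15],[22,0],[23,7],[24,0],[45,7],[50,0]]
[[15,15],[22,0],[23,7],[24,9],[36,0],[45,7],[50,0]]
[[12,15],[22,0],[23,7],[24,9],[36,0],[45,7],[50,0]]
[[12,15],[22,0],[23,7],[24,9],[36,1],[38,0],[45,7],[50,0]]
[[12,15],[22,0],[23,7],[24,9],[36,1],[38,0],[45,7],[50,0]]
[[12,15],[22,0],[23,7],[24,9],[36,1],[38,0],[39,7],[50,0]]
[[12,15],[22,0],[23,7],[24,9],[36,1],[38,0],[39,7],[50,0]]
[[12,15],[22,0],[23,7],[24,9],[36,1],[38,0],[39,7],[50,0]]
[[12,15],[22,4],[23,7],[24,9],[36,1],[38,0],[39,7],[50,0]]
[[12,15],[22,4],[23,7],[24,9],[36,1],[38,0],[39,7],[41,14],[49,7],[50,0]]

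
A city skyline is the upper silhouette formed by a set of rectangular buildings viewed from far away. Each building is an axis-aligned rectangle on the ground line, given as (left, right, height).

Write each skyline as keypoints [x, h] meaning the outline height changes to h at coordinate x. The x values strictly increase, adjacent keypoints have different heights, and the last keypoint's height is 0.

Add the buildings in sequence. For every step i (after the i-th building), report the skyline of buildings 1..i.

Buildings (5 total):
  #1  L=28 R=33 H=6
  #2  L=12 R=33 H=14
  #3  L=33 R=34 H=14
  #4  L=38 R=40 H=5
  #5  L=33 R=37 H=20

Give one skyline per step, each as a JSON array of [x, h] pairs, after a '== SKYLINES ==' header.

== SKYLINES ==
[[28,6],[33,0]]
[[12,14],[33,0]]
[[12,14],[34,0]]
[[12,14],[34,0],[38,5],[40,0]]
[[12,14],[33,20],[37,0],[38,5],[40,0]]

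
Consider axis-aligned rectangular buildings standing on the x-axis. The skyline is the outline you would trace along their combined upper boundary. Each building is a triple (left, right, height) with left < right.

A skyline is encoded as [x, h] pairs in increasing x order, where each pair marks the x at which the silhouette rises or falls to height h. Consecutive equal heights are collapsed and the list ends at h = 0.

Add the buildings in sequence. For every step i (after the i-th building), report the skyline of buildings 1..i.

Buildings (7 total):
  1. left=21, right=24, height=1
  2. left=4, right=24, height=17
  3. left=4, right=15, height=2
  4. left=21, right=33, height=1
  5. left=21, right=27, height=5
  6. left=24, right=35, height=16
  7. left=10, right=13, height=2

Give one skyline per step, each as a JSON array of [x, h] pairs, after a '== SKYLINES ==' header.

== SKYLINES ==
[[21,1],[24,0]]
[[4,17],[24,0]]
[[4,17],[24,0]]
[[4,17],[24,1],[33,0]]
[[4,17],[24,5],[27,1],[33,0]]
[[4,17],[24,16],[35,0]]
[[4,17],[24,16],[35,0]]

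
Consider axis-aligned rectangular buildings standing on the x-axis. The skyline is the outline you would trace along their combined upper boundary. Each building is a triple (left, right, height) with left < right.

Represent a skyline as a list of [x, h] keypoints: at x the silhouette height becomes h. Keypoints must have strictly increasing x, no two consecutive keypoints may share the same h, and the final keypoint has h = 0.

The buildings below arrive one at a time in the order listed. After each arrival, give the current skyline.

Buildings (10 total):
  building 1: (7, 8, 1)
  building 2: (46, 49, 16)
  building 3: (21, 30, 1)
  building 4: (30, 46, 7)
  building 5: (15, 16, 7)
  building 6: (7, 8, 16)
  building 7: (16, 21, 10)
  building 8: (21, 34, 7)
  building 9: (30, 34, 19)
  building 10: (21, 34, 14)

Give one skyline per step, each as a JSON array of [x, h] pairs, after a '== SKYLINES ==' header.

== SKYLINES ==
[[7,1],[8,0]]
[[7,1],[8,0],[46,16],[49,0]]
[[7,1],[8,0],[21,1],[30,0],[46,16],[49,0]]
[[7,1],[8,0],[21,1],[30,7],[46,16],[49,0]]
[[7,1],[8,0],[15,7],[16,0],[21,1],[30,7],[46,16],[49,0]]
[[7,16],[8,0],[15,7],[16,0],[21,1],[30,7],[46,16],[49,0]]
[[7,16],[8,0],[15,7],[16,10],[21,1],[30,7],[46,16],[49,0]]
[[7,16],[8,0],[15,7],[16,10],[21,7],[46,16],[49,0]]
[[7,16],[8,0],[15,7],[16,10],[21,7],[30,19],[34,7],[46,16],[49,0]]
[[7,16],[8,0],[15,7],[16,10],[21,14],[30,19],[34,7],[46,16],[49,0]]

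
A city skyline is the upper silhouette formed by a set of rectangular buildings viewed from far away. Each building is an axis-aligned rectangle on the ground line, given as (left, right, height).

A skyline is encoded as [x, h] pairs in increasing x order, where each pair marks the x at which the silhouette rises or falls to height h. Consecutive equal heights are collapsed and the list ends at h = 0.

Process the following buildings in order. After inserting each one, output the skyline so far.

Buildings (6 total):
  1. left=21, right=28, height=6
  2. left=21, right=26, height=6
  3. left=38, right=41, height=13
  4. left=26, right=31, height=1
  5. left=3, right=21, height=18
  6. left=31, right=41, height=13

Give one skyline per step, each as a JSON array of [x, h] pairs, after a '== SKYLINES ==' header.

== SKYLINES ==
[[21,6],[28,0]]
[[21,6],[28,0]]
[[21,6],[28,0],[38,13],[41,0]]
[[21,6],[28,1],[31,0],[38,13],[41,0]]
[[3,18],[21,6],[28,1],[31,0],[38,13],[41,0]]
[[3,18],[21,6],[28,1],[31,13],[41,0]]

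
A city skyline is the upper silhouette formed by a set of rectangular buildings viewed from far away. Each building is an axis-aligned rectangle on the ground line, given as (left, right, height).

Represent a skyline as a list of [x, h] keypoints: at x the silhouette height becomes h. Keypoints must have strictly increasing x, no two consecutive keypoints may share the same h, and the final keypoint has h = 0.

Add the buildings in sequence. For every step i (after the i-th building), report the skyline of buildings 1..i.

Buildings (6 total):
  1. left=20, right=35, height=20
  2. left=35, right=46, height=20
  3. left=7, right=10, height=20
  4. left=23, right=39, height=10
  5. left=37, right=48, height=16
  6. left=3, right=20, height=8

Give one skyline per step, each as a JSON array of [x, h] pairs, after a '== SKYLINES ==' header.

== SKYLINES ==
[[20,20],[35,0]]
[[20,20],[46,0]]
[[7,20],[10,0],[20,20],[46,0]]
[[7,20],[10,0],[20,20],[46,0]]
[[7,20],[10,0],[20,20],[46,16],[48,0]]
[[3,8],[7,20],[10,8],[20,20],[46,16],[48,0]]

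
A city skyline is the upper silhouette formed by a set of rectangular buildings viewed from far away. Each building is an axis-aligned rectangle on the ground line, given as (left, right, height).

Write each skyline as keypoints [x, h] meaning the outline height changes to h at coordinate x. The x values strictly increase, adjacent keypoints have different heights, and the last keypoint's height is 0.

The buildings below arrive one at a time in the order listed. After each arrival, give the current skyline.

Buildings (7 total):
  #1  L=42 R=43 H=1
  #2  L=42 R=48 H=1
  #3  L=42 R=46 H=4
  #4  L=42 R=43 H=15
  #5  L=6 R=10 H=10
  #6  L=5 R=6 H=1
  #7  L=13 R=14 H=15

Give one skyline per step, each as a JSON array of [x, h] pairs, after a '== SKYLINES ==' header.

== SKYLINES ==
[[42,1],[43,0]]
[[42,1],[48,0]]
[[42,4],[46,1],[48,0]]
[[42,15],[43,4],[46,1],[48,0]]
[[6,10],[10,0],[42,15],[43,4],[46,1],[48,0]]
[[5,1],[6,10],[10,0],[42,15],[43,4],[46,1],[48,0]]
[[5,1],[6,10],[10,0],[13,15],[14,0],[42,15],[43,4],[46,1],[48,0]]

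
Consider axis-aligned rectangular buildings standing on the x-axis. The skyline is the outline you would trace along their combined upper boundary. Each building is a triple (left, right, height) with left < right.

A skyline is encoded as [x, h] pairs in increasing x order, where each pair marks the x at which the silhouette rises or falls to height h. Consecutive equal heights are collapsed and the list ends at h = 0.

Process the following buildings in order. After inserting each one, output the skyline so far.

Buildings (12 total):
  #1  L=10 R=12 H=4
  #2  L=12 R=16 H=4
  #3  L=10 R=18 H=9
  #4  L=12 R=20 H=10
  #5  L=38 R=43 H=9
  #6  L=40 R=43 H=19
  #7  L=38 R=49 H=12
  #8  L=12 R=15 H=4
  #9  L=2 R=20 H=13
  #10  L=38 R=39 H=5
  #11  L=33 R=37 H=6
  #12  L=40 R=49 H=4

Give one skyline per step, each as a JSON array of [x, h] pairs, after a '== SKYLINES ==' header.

== SKYLINES ==
[[10,4],[12,0]]
[[10,4],[16,0]]
[[10,9],[18,0]]
[[10,9],[12,10],[20,0]]
[[10,9],[12,10],[20,0],[38,9],[43,0]]
[[10,9],[12,10],[20,0],[38,9],[40,19],[43,0]]
[[10,9],[12,10],[20,0],[38,12],[40,19],[43,12],[49,0]]
[[10,9],[12,10],[20,0],[38,12],[40,19],[43,12],[49,0]]
[[2,13],[20,0],[38,12],[40,19],[43,12],[49,0]]
[[2,13],[20,0],[38,12],[40,19],[43,12],[49,0]]
[[2,13],[20,0],[33,6],[37,0],[38,12],[40,19],[43,12],[49,0]]
[[2,13],[20,0],[33,6],[37,0],[38,12],[40,19],[43,12],[49,0]]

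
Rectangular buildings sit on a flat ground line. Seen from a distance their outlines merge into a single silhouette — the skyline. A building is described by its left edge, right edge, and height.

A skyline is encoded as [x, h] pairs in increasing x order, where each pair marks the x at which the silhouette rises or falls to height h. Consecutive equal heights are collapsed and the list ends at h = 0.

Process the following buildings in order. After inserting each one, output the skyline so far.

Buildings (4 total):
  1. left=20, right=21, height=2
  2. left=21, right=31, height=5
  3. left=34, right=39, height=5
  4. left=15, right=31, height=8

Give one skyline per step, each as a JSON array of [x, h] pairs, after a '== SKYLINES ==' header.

== SKYLINES ==
[[20,2],[21,0]]
[[20,2],[21,5],[31,0]]
[[20,2],[21,5],[31,0],[34,5],[39,0]]
[[15,8],[31,0],[34,5],[39,0]]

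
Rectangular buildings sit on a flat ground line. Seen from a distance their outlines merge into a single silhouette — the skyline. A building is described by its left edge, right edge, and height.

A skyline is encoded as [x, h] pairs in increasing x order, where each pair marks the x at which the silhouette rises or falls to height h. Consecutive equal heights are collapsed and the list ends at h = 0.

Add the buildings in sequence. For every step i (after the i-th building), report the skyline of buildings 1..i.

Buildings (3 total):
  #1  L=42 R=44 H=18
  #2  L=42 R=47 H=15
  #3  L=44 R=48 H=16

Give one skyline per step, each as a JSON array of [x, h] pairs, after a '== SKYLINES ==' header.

== SKYLINES ==
[[42,18],[44,0]]
[[42,18],[44,15],[47,0]]
[[42,18],[44,16],[48,0]]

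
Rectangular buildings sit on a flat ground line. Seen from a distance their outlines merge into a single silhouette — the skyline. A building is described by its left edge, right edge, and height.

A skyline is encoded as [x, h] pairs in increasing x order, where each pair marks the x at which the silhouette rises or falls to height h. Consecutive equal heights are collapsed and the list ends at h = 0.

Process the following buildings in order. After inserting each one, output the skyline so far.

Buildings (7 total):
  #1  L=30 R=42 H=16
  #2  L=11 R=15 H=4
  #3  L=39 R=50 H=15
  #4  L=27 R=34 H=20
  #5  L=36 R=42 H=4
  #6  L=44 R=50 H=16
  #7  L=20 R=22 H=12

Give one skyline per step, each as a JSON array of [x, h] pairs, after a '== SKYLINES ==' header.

== SKYLINES ==
[[30,16],[42,0]]
[[11,4],[15,0],[30,16],[42,0]]
[[11,4],[15,0],[30,16],[42,15],[50,0]]
[[11,4],[15,0],[27,20],[34,16],[42,15],[50,0]]
[[11,4],[15,0],[27,20],[34,16],[42,15],[50,0]]
[[11,4],[15,0],[27,20],[34,16],[42,15],[44,16],[50,0]]
[[11,4],[15,0],[20,12],[22,0],[27,20],[34,16],[42,15],[44,16],[50,0]]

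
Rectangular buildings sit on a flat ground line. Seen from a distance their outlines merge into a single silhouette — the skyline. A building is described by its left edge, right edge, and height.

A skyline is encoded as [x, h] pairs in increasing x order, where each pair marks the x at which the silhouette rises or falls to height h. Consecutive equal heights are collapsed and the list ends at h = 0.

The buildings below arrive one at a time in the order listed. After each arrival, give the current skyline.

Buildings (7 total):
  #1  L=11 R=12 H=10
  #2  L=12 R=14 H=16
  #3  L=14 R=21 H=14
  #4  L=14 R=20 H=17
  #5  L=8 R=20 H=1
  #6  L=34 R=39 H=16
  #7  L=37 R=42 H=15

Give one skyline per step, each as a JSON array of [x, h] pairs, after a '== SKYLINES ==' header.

== SKYLINES ==
[[11,10],[12,0]]
[[11,10],[12,16],[14,0]]
[[11,10],[12,16],[14,14],[21,0]]
[[11,10],[12,16],[14,17],[20,14],[21,0]]
[[8,1],[11,10],[12,16],[14,17],[20,14],[21,0]]
[[8,1],[11,10],[12,16],[14,17],[20,14],[21,0],[34,16],[39,0]]
[[8,1],[11,10],[12,16],[14,17],[20,14],[21,0],[34,16],[39,15],[42,0]]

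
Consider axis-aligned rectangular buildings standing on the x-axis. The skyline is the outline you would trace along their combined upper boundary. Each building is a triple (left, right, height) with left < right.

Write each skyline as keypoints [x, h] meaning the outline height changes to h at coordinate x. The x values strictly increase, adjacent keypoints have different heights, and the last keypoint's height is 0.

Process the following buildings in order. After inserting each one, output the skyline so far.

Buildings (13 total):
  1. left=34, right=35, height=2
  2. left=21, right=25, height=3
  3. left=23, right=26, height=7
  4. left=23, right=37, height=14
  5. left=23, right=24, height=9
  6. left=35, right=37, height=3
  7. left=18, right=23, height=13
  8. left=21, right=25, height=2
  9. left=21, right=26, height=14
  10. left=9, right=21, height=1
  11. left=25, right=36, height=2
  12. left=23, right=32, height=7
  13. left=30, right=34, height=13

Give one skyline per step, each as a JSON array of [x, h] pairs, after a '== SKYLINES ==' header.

== SKYLINES ==
[[34,2],[35,0]]
[[21,3],[25,0],[34,2],[35,0]]
[[21,3],[23,7],[26,0],[34,2],[35,0]]
[[21,3],[23,14],[37,0]]
[[21,3],[23,14],[37,0]]
[[21,3],[23,14],[37,0]]
[[18,13],[23,14],[37,0]]
[[18,13],[23,14],[37,0]]
[[18,13],[21,14],[37,0]]
[[9,1],[18,13],[21,14],[37,0]]
[[9,1],[18,13],[21,14],[37,0]]
[[9,1],[18,13],[21,14],[37,0]]
[[9,1],[18,13],[21,14],[37,0]]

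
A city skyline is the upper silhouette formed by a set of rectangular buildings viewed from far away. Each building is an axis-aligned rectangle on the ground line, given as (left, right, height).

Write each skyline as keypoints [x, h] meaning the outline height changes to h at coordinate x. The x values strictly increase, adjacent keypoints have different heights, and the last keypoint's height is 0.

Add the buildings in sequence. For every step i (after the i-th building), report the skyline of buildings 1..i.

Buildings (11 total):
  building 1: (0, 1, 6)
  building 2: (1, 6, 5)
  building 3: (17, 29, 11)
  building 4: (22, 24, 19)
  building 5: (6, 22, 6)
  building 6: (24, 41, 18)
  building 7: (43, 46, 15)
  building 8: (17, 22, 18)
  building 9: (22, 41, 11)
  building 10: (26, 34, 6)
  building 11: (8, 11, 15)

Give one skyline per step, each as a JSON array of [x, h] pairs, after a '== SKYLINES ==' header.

== SKYLINES ==
[[0,6],[1,0]]
[[0,6],[1,5],[6,0]]
[[0,6],[1,5],[6,0],[17,11],[29,0]]
[[0,6],[1,5],[6,0],[17,11],[22,19],[24,11],[29,0]]
[[0,6],[1,5],[6,6],[17,11],[22,19],[24,11],[29,0]]
[[0,6],[1,5],[6,6],[17,11],[22,19],[24,18],[41,0]]
[[0,6],[1,5],[6,6],[17,11],[22,19],[24,18],[41,0],[43,15],[46,0]]
[[0,6],[1,5],[6,6],[17,18],[22,19],[24,18],[41,0],[43,15],[46,0]]
[[0,6],[1,5],[6,6],[17,18],[22,19],[24,18],[41,0],[43,15],[46,0]]
[[0,6],[1,5],[6,6],[17,18],[22,19],[24,18],[41,0],[43,15],[46,0]]
[[0,6],[1,5],[6,6],[8,15],[11,6],[17,18],[22,19],[24,18],[41,0],[43,15],[46,0]]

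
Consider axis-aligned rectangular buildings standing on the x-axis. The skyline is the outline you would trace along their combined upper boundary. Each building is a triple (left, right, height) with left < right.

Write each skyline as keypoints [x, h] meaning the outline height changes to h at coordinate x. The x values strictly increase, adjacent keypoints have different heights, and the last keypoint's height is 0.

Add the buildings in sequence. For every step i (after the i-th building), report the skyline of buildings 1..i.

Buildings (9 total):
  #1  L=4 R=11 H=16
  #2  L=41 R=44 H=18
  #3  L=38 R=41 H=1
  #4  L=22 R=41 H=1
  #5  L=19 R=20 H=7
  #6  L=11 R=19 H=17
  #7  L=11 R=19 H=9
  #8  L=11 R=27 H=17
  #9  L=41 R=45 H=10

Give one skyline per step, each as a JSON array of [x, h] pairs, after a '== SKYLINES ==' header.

== SKYLINES ==
[[4,16],[11,0]]
[[4,16],[11,0],[41,18],[44,0]]
[[4,16],[11,0],[38,1],[41,18],[44,0]]
[[4,16],[11,0],[22,1],[41,18],[44,0]]
[[4,16],[11,0],[19,7],[20,0],[22,1],[41,18],[44,0]]
[[4,16],[11,17],[19,7],[20,0],[22,1],[41,18],[44,0]]
[[4,16],[11,17],[19,7],[20,0],[22,1],[41,18],[44,0]]
[[4,16],[11,17],[27,1],[41,18],[44,0]]
[[4,16],[11,17],[27,1],[41,18],[44,10],[45,0]]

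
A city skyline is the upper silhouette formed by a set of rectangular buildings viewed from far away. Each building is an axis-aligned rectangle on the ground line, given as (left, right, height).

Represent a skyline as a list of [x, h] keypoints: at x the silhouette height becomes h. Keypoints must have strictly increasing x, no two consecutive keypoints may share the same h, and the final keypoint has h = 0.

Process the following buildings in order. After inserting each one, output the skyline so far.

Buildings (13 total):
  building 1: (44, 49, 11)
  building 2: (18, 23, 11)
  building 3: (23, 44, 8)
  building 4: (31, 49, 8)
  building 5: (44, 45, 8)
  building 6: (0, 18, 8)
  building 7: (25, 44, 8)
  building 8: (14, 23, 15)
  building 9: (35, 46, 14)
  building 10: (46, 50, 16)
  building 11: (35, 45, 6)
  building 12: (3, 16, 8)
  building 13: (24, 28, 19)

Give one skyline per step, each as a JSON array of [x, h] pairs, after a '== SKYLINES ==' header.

== SKYLINES ==
[[44,11],[49,0]]
[[18,11],[23,0],[44,11],[49,0]]
[[18,11],[23,8],[44,11],[49,0]]
[[18,11],[23,8],[44,11],[49,0]]
[[18,11],[23,8],[44,11],[49,0]]
[[0,8],[18,11],[23,8],[44,11],[49,0]]
[[0,8],[18,11],[23,8],[44,11],[49,0]]
[[0,8],[14,15],[23,8],[44,11],[49,0]]
[[0,8],[14,15],[23,8],[35,14],[46,11],[49,0]]
[[0,8],[14,15],[23,8],[35,14],[46,16],[50,0]]
[[0,8],[14,15],[23,8],[35,14],[46,16],[50,0]]
[[0,8],[14,15],[23,8],[35,14],[46,16],[50,0]]
[[0,8],[14,15],[23,8],[24,19],[28,8],[35,14],[46,16],[50,0]]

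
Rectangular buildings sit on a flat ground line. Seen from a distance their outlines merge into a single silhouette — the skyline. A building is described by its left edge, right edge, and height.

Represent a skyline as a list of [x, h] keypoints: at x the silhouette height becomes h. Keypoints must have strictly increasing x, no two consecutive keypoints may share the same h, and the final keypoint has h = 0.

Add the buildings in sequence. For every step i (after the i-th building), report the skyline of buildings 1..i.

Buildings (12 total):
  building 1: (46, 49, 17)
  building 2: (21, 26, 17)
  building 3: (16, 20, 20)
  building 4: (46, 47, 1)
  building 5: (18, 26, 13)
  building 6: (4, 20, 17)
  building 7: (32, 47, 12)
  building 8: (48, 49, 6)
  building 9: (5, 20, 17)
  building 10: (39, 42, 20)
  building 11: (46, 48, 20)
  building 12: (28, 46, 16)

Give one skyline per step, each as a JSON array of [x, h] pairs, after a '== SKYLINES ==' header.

== SKYLINES ==
[[46,17],[49,0]]
[[21,17],[26,0],[46,17],[49,0]]
[[16,20],[20,0],[21,17],[26,0],[46,17],[49,0]]
[[16,20],[20,0],[21,17],[26,0],[46,17],[49,0]]
[[16,20],[20,13],[21,17],[26,0],[46,17],[49,0]]
[[4,17],[16,20],[20,13],[21,17],[26,0],[46,17],[49,0]]
[[4,17],[16,20],[20,13],[21,17],[26,0],[32,12],[46,17],[49,0]]
[[4,17],[16,20],[20,13],[21,17],[26,0],[32,12],[46,17],[49,0]]
[[4,17],[16,20],[20,13],[21,17],[26,0],[32,12],[46,17],[49,0]]
[[4,17],[16,20],[20,13],[21,17],[26,0],[32,12],[39,20],[42,12],[46,17],[49,0]]
[[4,17],[16,20],[20,13],[21,17],[26,0],[32,12],[39,20],[42,12],[46,20],[48,17],[49,0]]
[[4,17],[16,20],[20,13],[21,17],[26,0],[28,16],[39,20],[42,16],[46,20],[48,17],[49,0]]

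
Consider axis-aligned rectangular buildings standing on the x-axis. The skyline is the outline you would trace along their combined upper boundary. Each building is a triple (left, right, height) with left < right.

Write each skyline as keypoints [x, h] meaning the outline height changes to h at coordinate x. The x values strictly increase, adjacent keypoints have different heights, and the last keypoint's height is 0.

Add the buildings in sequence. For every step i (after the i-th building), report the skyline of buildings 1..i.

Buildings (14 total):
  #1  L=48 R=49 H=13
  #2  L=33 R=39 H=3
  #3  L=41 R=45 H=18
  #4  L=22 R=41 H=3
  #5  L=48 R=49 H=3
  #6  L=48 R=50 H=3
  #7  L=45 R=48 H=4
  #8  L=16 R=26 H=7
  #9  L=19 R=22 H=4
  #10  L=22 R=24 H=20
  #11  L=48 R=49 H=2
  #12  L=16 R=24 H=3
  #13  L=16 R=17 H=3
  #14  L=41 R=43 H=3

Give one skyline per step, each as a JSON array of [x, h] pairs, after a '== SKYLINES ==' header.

== SKYLINES ==
[[48,13],[49,0]]
[[33,3],[39,0],[48,13],[49,0]]
[[33,3],[39,0],[41,18],[45,0],[48,13],[49,0]]
[[22,3],[41,18],[45,0],[48,13],[49,0]]
[[22,3],[41,18],[45,0],[48,13],[49,0]]
[[22,3],[41,18],[45,0],[48,13],[49,3],[50,0]]
[[22,3],[41,18],[45,4],[48,13],[49,3],[50,0]]
[[16,7],[26,3],[41,18],[45,4],[48,13],[49,3],[50,0]]
[[16,7],[26,3],[41,18],[45,4],[48,13],[49,3],[50,0]]
[[16,7],[22,20],[24,7],[26,3],[41,18],[45,4],[48,13],[49,3],[50,0]]
[[16,7],[22,20],[24,7],[26,3],[41,18],[45,4],[48,13],[49,3],[50,0]]
[[16,7],[22,20],[24,7],[26,3],[41,18],[45,4],[48,13],[49,3],[50,0]]
[[16,7],[22,20],[24,7],[26,3],[41,18],[45,4],[48,13],[49,3],[50,0]]
[[16,7],[22,20],[24,7],[26,3],[41,18],[45,4],[48,13],[49,3],[50,0]]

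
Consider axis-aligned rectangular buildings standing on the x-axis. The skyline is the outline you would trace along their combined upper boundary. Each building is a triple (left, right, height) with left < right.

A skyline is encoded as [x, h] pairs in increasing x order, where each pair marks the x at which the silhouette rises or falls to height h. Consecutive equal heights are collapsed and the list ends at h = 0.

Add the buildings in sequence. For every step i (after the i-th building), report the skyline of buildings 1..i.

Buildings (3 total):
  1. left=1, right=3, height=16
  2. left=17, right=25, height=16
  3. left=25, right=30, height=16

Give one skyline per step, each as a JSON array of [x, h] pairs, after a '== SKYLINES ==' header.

== SKYLINES ==
[[1,16],[3,0]]
[[1,16],[3,0],[17,16],[25,0]]
[[1,16],[3,0],[17,16],[30,0]]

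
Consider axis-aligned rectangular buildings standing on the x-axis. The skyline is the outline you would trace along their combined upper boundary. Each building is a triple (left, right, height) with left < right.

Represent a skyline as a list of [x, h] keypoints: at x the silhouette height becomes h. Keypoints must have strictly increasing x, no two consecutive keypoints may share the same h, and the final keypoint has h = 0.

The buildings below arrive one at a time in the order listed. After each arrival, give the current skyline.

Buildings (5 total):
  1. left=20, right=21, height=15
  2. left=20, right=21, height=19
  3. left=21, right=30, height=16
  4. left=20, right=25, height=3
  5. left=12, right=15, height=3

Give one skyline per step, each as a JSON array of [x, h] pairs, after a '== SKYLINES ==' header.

== SKYLINES ==
[[20,15],[21,0]]
[[20,19],[21,0]]
[[20,19],[21,16],[30,0]]
[[20,19],[21,16],[30,0]]
[[12,3],[15,0],[20,19],[21,16],[30,0]]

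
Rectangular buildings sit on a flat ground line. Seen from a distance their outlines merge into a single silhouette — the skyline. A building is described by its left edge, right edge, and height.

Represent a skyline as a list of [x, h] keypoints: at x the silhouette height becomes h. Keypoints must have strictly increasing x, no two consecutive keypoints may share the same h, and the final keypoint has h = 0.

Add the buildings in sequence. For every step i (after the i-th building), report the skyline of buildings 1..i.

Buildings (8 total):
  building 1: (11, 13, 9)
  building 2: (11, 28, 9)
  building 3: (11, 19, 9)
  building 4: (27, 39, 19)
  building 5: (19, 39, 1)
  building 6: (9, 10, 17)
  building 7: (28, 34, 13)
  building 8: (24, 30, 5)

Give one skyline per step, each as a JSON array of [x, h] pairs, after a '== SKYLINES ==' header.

== SKYLINES ==
[[11,9],[13,0]]
[[11,9],[28,0]]
[[11,9],[28,0]]
[[11,9],[27,19],[39,0]]
[[11,9],[27,19],[39,0]]
[[9,17],[10,0],[11,9],[27,19],[39,0]]
[[9,17],[10,0],[11,9],[27,19],[39,0]]
[[9,17],[10,0],[11,9],[27,19],[39,0]]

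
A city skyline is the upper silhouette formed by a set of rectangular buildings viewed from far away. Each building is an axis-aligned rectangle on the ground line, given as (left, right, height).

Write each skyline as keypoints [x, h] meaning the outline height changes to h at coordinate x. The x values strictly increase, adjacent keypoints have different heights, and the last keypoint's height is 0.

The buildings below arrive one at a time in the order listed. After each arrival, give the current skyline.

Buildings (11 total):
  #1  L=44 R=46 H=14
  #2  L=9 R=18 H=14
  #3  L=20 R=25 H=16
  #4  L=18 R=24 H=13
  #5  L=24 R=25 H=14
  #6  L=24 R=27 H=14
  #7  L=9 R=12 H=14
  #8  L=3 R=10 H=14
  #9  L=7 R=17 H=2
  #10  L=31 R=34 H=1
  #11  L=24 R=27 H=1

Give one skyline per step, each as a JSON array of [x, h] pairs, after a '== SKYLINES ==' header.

== SKYLINES ==
[[44,14],[46,0]]
[[9,14],[18,0],[44,14],[46,0]]
[[9,14],[18,0],[20,16],[25,0],[44,14],[46,0]]
[[9,14],[18,13],[20,16],[25,0],[44,14],[46,0]]
[[9,14],[18,13],[20,16],[25,0],[44,14],[46,0]]
[[9,14],[18,13],[20,16],[25,14],[27,0],[44,14],[46,0]]
[[9,14],[18,13],[20,16],[25,14],[27,0],[44,14],[46,0]]
[[3,14],[18,13],[20,16],[25,14],[27,0],[44,14],[46,0]]
[[3,14],[18,13],[20,16],[25,14],[27,0],[44,14],[46,0]]
[[3,14],[18,13],[20,16],[25,14],[27,0],[31,1],[34,0],[44,14],[46,0]]
[[3,14],[18,13],[20,16],[25,14],[27,0],[31,1],[34,0],[44,14],[46,0]]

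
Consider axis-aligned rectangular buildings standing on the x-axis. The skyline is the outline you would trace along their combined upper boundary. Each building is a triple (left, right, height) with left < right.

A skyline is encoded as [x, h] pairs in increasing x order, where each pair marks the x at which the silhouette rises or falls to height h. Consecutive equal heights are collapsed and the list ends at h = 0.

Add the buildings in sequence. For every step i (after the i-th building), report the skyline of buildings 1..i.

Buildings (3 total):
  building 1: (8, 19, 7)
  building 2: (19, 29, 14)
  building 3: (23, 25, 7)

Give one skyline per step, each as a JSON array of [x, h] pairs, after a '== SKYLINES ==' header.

== SKYLINES ==
[[8,7],[19,0]]
[[8,7],[19,14],[29,0]]
[[8,7],[19,14],[29,0]]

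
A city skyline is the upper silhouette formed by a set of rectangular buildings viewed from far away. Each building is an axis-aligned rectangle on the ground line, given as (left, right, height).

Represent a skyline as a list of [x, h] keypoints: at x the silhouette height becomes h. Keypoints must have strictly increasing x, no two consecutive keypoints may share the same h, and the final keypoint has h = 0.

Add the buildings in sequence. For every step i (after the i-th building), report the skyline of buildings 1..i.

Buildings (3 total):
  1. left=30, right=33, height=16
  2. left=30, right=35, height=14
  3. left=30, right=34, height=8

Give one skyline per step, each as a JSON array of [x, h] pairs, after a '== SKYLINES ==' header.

== SKYLINES ==
[[30,16],[33,0]]
[[30,16],[33,14],[35,0]]
[[30,16],[33,14],[35,0]]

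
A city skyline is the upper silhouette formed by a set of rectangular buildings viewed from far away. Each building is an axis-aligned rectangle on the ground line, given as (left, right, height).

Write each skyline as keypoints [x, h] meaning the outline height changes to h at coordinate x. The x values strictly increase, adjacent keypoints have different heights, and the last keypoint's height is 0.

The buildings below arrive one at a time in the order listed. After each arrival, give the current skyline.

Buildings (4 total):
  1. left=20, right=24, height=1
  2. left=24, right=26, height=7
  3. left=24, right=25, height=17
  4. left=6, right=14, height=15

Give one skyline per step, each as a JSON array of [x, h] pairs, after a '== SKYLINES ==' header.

== SKYLINES ==
[[20,1],[24,0]]
[[20,1],[24,7],[26,0]]
[[20,1],[24,17],[25,7],[26,0]]
[[6,15],[14,0],[20,1],[24,17],[25,7],[26,0]]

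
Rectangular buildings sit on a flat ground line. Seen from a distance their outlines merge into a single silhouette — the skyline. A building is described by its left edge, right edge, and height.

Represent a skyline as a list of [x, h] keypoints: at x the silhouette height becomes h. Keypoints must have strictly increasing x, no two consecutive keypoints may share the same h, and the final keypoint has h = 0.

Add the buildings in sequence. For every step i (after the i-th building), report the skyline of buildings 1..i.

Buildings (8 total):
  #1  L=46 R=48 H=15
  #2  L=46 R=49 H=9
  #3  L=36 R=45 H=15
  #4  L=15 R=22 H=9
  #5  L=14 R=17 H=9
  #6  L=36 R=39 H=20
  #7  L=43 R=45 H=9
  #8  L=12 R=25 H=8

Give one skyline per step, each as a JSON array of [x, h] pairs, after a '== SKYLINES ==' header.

== SKYLINES ==
[[46,15],[48,0]]
[[46,15],[48,9],[49,0]]
[[36,15],[45,0],[46,15],[48,9],[49,0]]
[[15,9],[22,0],[36,15],[45,0],[46,15],[48,9],[49,0]]
[[14,9],[22,0],[36,15],[45,0],[46,15],[48,9],[49,0]]
[[14,9],[22,0],[36,20],[39,15],[45,0],[46,15],[48,9],[49,0]]
[[14,9],[22,0],[36,20],[39,15],[45,0],[46,15],[48,9],[49,0]]
[[12,8],[14,9],[22,8],[25,0],[36,20],[39,15],[45,0],[46,15],[48,9],[49,0]]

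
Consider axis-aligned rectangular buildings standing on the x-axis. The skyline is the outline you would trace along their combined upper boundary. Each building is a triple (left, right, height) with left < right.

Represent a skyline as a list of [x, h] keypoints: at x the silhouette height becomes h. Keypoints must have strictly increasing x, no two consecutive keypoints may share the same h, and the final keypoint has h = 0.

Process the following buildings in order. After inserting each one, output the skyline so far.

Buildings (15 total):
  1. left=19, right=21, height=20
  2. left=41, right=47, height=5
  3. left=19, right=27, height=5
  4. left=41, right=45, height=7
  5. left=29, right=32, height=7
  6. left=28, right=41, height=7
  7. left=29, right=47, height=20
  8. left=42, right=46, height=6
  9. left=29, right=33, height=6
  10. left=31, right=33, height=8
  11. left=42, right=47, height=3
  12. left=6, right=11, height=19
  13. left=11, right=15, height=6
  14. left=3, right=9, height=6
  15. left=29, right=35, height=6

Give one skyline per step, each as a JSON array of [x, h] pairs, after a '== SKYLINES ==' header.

== SKYLINES ==
[[19,20],[21,0]]
[[19,20],[21,0],[41,5],[47,0]]
[[19,20],[21,5],[27,0],[41,5],[47,0]]
[[19,20],[21,5],[27,0],[41,7],[45,5],[47,0]]
[[19,20],[21,5],[27,0],[29,7],[32,0],[41,7],[45,5],[47,0]]
[[19,20],[21,5],[27,0],[28,7],[45,5],[47,0]]
[[19,20],[21,5],[27,0],[28,7],[29,20],[47,0]]
[[19,20],[21,5],[27,0],[28,7],[29,20],[47,0]]
[[19,20],[21,5],[27,0],[28,7],[29,20],[47,0]]
[[19,20],[21,5],[27,0],[28,7],[29,20],[47,0]]
[[19,20],[21,5],[27,0],[28,7],[29,20],[47,0]]
[[6,19],[11,0],[19,20],[21,5],[27,0],[28,7],[29,20],[47,0]]
[[6,19],[11,6],[15,0],[19,20],[21,5],[27,0],[28,7],[29,20],[47,0]]
[[3,6],[6,19],[11,6],[15,0],[19,20],[21,5],[27,0],[28,7],[29,20],[47,0]]
[[3,6],[6,19],[11,6],[15,0],[19,20],[21,5],[27,0],[28,7],[29,20],[47,0]]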